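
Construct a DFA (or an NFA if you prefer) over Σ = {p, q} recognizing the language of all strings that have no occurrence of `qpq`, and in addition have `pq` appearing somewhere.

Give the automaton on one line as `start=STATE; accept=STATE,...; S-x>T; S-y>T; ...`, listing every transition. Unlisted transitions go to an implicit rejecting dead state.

Run two small machines in parallel and take their product. One (4 states) tracks partial matches of the forbidden pattern `qpq`; the other (3 states) tracks whether and how much of `pq` has been seen. Each combined state is a pair, one component from each; accept when both components accept.
8 states suffice.
       p  q 
>  A   B  C 
   B   B  D 
   C   E  C 
 * D   F  D 
   E   B  G 
 * F   H  G 
   G   G  G 
 * H   H  D 
(> = start, * = accepting)

start=A; accept=D,F,H; A-p>B; A-q>C; B-p>B; B-q>D; C-p>E; C-q>C; D-p>F; D-q>D; E-p>B; E-q>G; F-p>H; F-q>G; G-p>G; G-q>G; H-p>H; H-q>D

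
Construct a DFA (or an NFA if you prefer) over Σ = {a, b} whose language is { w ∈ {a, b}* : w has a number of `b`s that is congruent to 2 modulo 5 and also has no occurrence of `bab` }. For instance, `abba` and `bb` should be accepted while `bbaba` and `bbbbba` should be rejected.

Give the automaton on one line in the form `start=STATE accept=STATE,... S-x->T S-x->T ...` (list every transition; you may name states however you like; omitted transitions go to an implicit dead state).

start=q0 accept=q3,q6,q8 q0-a->q0 q0-b->q1 q1-a->q2 q1-b->q3 q2-a->q4 q2-b->q5 q3-a->q6 q3-b->q7 q4-a->q4 q4-b->q3 q5-a->q5 q5-b->q5 q6-a->q8 q6-b->q5 q7-a->q9 q7-b->q10 q8-a->q8 q8-b->q7 q9-a->q11 q9-b->q5 q10-a->q12 q10-b->q13 q11-a->q11 q11-b->q10 q12-a->q14 q12-b->q5 q13-a->q15 q13-b->q1 q14-a->q14 q14-b->q13 q15-a->q0 q15-b->q5

Run two small machines in parallel and take their product. One (5 states) tracks the count of `b`s modulo 5; the other (4 states) tracks partial matches of the forbidden pattern `bab`. Each combined state is a pair, one component from each; accept when both components accept. Minimizing collapses redundant product states.
With 16 states:
          a    b  
>  q0     q0   q1 
   q1     q2   q3 
   q2     q4   q5 
 * q3     q6   q7 
   q4     q4   q3 
   q5     q5   q5 
 * q6     q8   q5 
   q7     q9  q10 
 * q8     q8   q7 
   q9    q11   q5 
   q10   q12  q13 
   q11   q11  q10 
   q12   q14   q5 
   q13   q15   q1 
   q14   q14  q13 
   q15    q0   q5 
(> = start, * = accepting)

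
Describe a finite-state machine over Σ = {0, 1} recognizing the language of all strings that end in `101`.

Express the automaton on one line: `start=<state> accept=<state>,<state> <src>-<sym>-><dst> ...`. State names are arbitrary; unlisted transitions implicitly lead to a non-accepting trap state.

Remember how much of `101` the current input suffix matches. State s0 means no match yet; s1 means the last symbol is `1`; s2 means the last 2 symbols are `10`; s3 means the last 3 symbols are `101`. Only s3 accepts. On a mismatch, fall back to the longest proper suffix that is still a prefix of `101`.
        0   1  
>  s0   s0  s1 
   s1   s2  s1 
   s2   s0  s3 
 * s3   s2  s1 
(> = start, * = accepting)

start=s0 accept=s3 s0-0->s0 s0-1->s1 s1-0->s2 s1-1->s1 s2-0->s0 s2-1->s3 s3-0->s2 s3-1->s1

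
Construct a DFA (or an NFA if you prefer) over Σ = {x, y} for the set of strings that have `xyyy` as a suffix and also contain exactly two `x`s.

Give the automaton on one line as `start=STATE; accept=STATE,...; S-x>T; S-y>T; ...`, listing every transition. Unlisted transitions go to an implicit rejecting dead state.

Run two small machines in parallel and take their product. One (5 states) tracks how much of the suffix `xyyy` has currently been matched; the other (4 states) tracks the count of `x`s, saturating at 3. Each combined state is a pair, one component from each; accept when both components accept.
16 states suffice.
          x    y  
>  q0     q1   q0 
   q1     q2   q3 
   q2     q4   q5 
   q3     q2   q6 
   q4     q4   q7 
   q5     q4   q8 
   q6     q2   q9 
   q7     q4  q10 
   q8     q4  q11 
   q9     q2  q12 
   q10    q4  q13 
 * q11    q4  q14 
   q12    q2  q12 
   q13    q4  q15 
   q14    q4  q14 
   q15    q4  q15 
(> = start, * = accepting)

start=q0; accept=q11; q0-x>q1; q0-y>q0; q1-x>q2; q1-y>q3; q2-x>q4; q2-y>q5; q3-x>q2; q3-y>q6; q4-x>q4; q4-y>q7; q5-x>q4; q5-y>q8; q6-x>q2; q6-y>q9; q7-x>q4; q7-y>q10; q8-x>q4; q8-y>q11; q9-x>q2; q9-y>q12; q10-x>q4; q10-y>q13; q11-x>q4; q11-y>q14; q12-x>q2; q12-y>q12; q13-x>q4; q13-y>q15; q14-x>q4; q14-y>q14; q15-x>q4; q15-y>q15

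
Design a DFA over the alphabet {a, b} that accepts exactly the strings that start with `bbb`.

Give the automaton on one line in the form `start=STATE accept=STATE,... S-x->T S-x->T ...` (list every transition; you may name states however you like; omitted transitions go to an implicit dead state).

start=q0 accept=q3 q0-a->q4 q0-b->q1 q1-a->q4 q1-b->q2 q2-a->q4 q2-b->q3 q3-a->q3 q3-b->q3 q4-a->q4 q4-b->q4

Walk along `bbb` while the input agrees: from q0 take `b` to q1, and so on. Any deviation drops to the rejecting sink q4. Once q3 is reached the prefix is confirmed and every continuation is accepted.
With 5 states:
        a   b  
>  q0   q4  q1 
   q1   q4  q2 
   q2   q4  q3 
 * q3   q3  q3 
   q4   q4  q4 
(> = start, * = accepting)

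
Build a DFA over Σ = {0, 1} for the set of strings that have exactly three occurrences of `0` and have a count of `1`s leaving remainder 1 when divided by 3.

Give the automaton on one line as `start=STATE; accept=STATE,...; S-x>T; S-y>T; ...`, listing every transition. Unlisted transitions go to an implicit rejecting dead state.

start=A; accept=K; A-0>B; A-1>C; B-0>D; B-1>E; C-0>E; C-1>F; D-0>G; D-1>H; E-0>H; E-1>I; F-0>I; F-1>A; G-0>J; G-1>K; H-0>K; H-1>L; I-0>L; I-1>B; J-0>J; J-1>J; K-0>J; K-1>M; L-0>M; L-1>D; M-0>J; M-1>G

Run two small machines in parallel and take their product. The first has 5 states tracking the count of `0`s, saturating at 4; the second has 3 states tracking the count of `1`s modulo 3. A product state is a pair (one from each), accepting exactly when both do. Minimizing collapses redundant product states.
A 13-state machine:
       0  1 
>  A   B  C 
   B   D  E 
   C   E  F 
   D   G  H 
   E   H  I 
   F   I  A 
   G   J  K 
   H   K  L 
   I   L  B 
   J   J  J 
 * K   J  M 
   L   M  D 
   M   J  G 
(> = start, * = accepting)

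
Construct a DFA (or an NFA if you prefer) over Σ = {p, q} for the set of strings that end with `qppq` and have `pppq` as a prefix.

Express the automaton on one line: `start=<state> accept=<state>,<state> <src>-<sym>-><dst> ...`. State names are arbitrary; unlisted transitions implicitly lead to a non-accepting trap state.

start=S0 accept=S9 S0-p->S1 S0-q->S2 S1-p->S3 S1-q->S2 S2-p->S2 S2-q->S2 S3-p->S4 S3-q->S2 S4-p->S2 S4-q->S5 S5-p->S6 S5-q->S5 S6-p->S7 S6-q->S5 S7-p->S8 S7-q->S9 S8-p->S8 S8-q->S5 S9-p->S6 S9-q->S5

Run two small machines in parallel and take their product. The first has 5 states tracking how much of the suffix `qppq` has currently been matched; the second has 6 states tracking whether the input so far still matches the prefix `pppq`. A product state is a pair (one from each), accepting exactly when both do. Equivalent product states are then merged.
With 10 states:
        p   q  
>  S0   S1  S2 
   S1   S3  S2 
   S2   S2  S2 
   S3   S4  S2 
   S4   S2  S5 
   S5   S6  S5 
   S6   S7  S5 
   S7   S8  S9 
   S8   S8  S5 
 * S9   S6  S5 
(> = start, * = accepting)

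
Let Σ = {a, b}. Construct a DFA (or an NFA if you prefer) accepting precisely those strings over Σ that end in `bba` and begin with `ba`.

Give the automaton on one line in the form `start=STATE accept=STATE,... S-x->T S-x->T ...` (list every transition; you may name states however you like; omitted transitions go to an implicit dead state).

start=S0 accept=S9 S0-a->S1 S0-b->S2 S1-a->S1 S1-b->S3 S2-a->S4 S2-b->S5 S3-a->S1 S3-b->S5 S4-a->S4 S4-b->S6 S5-a->S7 S5-b->S5 S6-a->S4 S6-b->S8 S7-a->S1 S7-b->S3 S8-a->S9 S8-b->S8 S9-a->S4 S9-b->S6

Handle the two conditions separately and then intersect. The first has 4 states tracking how much of the suffix `bba` has currently been matched; the second has 4 states tracking whether the input so far still matches the prefix `ba`. A product state is a pair (one from each), accepting exactly when both do.
A 10-state machine:
        a   b  
>  S0   S1  S2 
   S1   S1  S3 
   S2   S4  S5 
   S3   S1  S5 
   S4   S4  S6 
   S5   S7  S5 
   S6   S4  S8 
   S7   S1  S3 
   S8   S9  S8 
 * S9   S4  S6 
(> = start, * = accepting)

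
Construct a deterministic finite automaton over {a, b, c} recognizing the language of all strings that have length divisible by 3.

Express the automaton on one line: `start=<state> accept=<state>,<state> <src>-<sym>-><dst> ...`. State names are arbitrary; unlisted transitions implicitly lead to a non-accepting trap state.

Only the length mod 3 matters, so use a 3-cycle: from any state, every input symbol moves to the next state, wrapping S2 back to S0. Mark S0 accepting.
        a   b   c  
>* S0   S1  S1  S1 
   S1   S2  S2  S2 
   S2   S0  S0  S0 
(> = start, * = accepting)

start=S0 accept=S0 S0-a->S1 S0-b->S1 S0-c->S1 S1-a->S2 S1-b->S2 S1-c->S2 S2-a->S0 S2-b->S0 S2-c->S0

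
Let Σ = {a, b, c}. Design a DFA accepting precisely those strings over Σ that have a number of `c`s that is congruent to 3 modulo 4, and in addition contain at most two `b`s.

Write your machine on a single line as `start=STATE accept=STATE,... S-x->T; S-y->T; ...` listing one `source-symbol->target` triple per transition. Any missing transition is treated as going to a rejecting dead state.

start=s0; accept=s9,s12,s14; s0-a->s0; s0-b->s1; s0-c->s2; s1-a->s1; s1-b->s3; s1-c->s4; s2-a->s2; s2-b->s4; s2-c->s5; s3-a->s3; s3-b->s6; s3-c->s7; s4-a->s4; s4-b->s7; s4-c->s8; s5-a->s5; s5-b->s8; s5-c->s9; s6-a->s6; s6-b->s6; s6-c->s10; s7-a->s7; s7-b->s10; s7-c->s11; s8-a->s8; s8-b->s11; s8-c->s12; s9-a->s9; s9-b->s12; s9-c->s0; s10-a->s10; s10-b->s10; s10-c->s13; s11-a->s11; s11-b->s13; s11-c->s14; s12-a->s12; s12-b->s14; s12-c->s1; s13-a->s13; s13-b->s13; s13-c->s15; s14-a->s14; s14-b->s15; s14-c->s3; s15-a->s15; s15-b->s15; s15-c->s6

Build one automaton per condition and run them in lockstep. One (4 states) tracks the count of `c`s modulo 4; the other (4 states) tracks the count of `b`s, saturating at 3. Each combined state is a pair, one component from each; accept when both components accept.
With 16 states:
          a    b    c  
>  s0     s0   s1   s2 
   s1     s1   s3   s4 
   s2     s2   s4   s5 
   s3     s3   s6   s7 
   s4     s4   s7   s8 
   s5     s5   s8   s9 
   s6     s6   s6  s10 
   s7     s7  s10  s11 
   s8     s8  s11  s12 
 * s9     s9  s12   s0 
   s10   s10  s10  s13 
   s11   s11  s13  s14 
 * s12   s12  s14   s1 
   s13   s13  s13  s15 
 * s14   s14  s15   s3 
   s15   s15  s15   s6 
(> = start, * = accepting)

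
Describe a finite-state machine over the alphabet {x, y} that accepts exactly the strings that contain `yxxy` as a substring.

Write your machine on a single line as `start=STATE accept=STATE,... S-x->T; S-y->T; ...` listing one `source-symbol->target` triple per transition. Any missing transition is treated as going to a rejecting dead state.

Track how much of `yxxy` has been matched so far: state q0 is no progress, q4 is the absorbing accept state reached once `yxxy` has occurred. Intermediate states record partial matches; on a mismatch, fall back to the longest reusable overlap.
A 5-state machine:
        x   y  
>  q0   q0  q1 
   q1   q2  q1 
   q2   q3  q1 
   q3   q0  q4 
 * q4   q4  q4 
(> = start, * = accepting)

start=q0; accept=q4; q0-x->q0; q0-y->q1; q1-x->q2; q1-y->q1; q2-x->q3; q2-y->q1; q3-x->q0; q3-y->q4; q4-x->q4; q4-y->q4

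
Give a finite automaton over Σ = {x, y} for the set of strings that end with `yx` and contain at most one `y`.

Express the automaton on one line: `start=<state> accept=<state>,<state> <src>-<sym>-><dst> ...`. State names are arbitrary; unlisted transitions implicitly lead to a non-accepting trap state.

Build one automaton per condition and run them in lockstep. One (3 states) tracks how much of the suffix `yx` has currently been matched; the other (3 states) tracks the count of `y`s, saturating at 2. Each combined state is a pair, one component from each; accept when both components accept. Minimizing collapses redundant product states.
        x   y  
>  q0   q0  q1 
   q1   q2  q3 
 * q2   q3  q3 
   q3   q3  q3 
(> = start, * = accepting)

start=q0 accept=q2 q0-x->q0 q0-y->q1 q1-x->q2 q1-y->q3 q2-x->q3 q2-y->q3 q3-x->q3 q3-y->q3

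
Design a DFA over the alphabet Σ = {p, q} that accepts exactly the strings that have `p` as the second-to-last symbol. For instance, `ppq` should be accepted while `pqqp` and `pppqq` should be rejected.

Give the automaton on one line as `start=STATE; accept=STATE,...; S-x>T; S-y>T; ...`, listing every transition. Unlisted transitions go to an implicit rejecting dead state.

start=S0; accept=S3,S4; S0-p>S1; S0-q>S2; S1-p>S3; S1-q>S4; S2-p>S5; S2-q>S6; S3-p>S3; S3-q>S4; S4-p>S5; S4-q>S6; S5-p>S3; S5-q>S4; S6-p>S5; S6-q>S6

A DFA must remember the last 2 symbols (since which symbol is second-to-last isn't known until the input ends). Use one state per possible window of the last ≤2 symbols; accept from those whose window starts with `p`.
With 7 states:
        p   q  
>  S0   S1  S2 
   S1   S3  S4 
   S2   S5  S6 
 * S3   S3  S4 
 * S4   S5  S6 
   S5   S3  S4 
   S6   S5  S6 
(> = start, * = accepting)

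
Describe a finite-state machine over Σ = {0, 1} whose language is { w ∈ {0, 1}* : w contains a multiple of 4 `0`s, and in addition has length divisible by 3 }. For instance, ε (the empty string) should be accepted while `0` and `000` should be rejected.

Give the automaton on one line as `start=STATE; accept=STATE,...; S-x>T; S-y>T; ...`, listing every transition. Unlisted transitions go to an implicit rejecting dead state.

Build one automaton per condition and run them in lockstep. One (4 states) tracks the count of `0`s modulo 4; the other (3 states) tracks the input length modulo 3. Each combined state is a pair, one component from each; accept when both components accept.
12 states suffice.
          0    1  
>* s0     s1   s2 
   s1     s3   s4 
   s2     s4   s5 
   s3     s6   s7 
   s4     s7   s8 
   s5     s8   s0 
   s6     s2   s9 
   s7     s9  s10 
   s8    s10   s1 
   s9     s5  s11 
   s10   s11   s3 
   s11    s0   s6 
(> = start, * = accepting)

start=s0; accept=s0; s0-0>s1; s0-1>s2; s1-0>s3; s1-1>s4; s2-0>s4; s2-1>s5; s3-0>s6; s3-1>s7; s4-0>s7; s4-1>s8; s5-0>s8; s5-1>s0; s6-0>s2; s6-1>s9; s7-0>s9; s7-1>s10; s8-0>s10; s8-1>s1; s9-0>s5; s9-1>s11; s10-0>s11; s10-1>s3; s11-0>s0; s11-1>s6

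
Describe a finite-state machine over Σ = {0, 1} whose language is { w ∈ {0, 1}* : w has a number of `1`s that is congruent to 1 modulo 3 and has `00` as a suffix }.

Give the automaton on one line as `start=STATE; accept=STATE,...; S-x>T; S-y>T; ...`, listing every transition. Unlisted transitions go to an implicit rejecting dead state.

start=q0; accept=q6; q0-0>q1; q0-1>q2; q1-0>q3; q1-1>q2; q2-0>q4; q2-1>q5; q3-0>q3; q3-1>q2; q4-0>q6; q4-1>q5; q5-0>q7; q5-1>q0; q6-0>q6; q6-1>q5; q7-0>q8; q7-1>q0; q8-0>q8; q8-1>q0

Handle the two conditions separately and then intersect. One (3 states) tracks the count of `1`s modulo 3; the other (3 states) tracks how much of the suffix `00` has currently been matched. Each combined state is a pair, one component from each; accept when both components accept.
9 states suffice.
        0   1  
>  q0   q1  q2 
   q1   q3  q2 
   q2   q4  q5 
   q3   q3  q2 
   q4   q6  q5 
   q5   q7  q0 
 * q6   q6  q5 
   q7   q8  q0 
   q8   q8  q0 
(> = start, * = accepting)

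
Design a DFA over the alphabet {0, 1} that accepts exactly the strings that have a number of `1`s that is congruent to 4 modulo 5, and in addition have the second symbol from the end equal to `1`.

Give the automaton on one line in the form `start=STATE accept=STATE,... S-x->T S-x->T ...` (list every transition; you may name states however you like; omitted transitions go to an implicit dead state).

Run two small machines in parallel and take their product. The first has 5 states tracking the count of `1`s modulo 5; the second has 7 states tracking the last 2 symbols read. A product state is a pair (one from each), accepting exactly when both do.
A 23-state machine:
          0    1  
>  S0     S1   S2 
   S1     S3   S4 
   S2     S5   S6 
   S3     S3   S4 
   S4     S5   S6 
   S5     S7   S8 
   S6     S9  S10 
   S7     S7   S8 
   S8     S9  S10 
   S9    S11  S12 
   S10   S13  S14 
   S11   S11  S12 
   S12   S13  S14 
   S13   S15  S16 
 * S14   S17  S18 
   S15   S15  S16 
   S16   S17  S18 
 * S17   S19  S20 
   S18   S21  S22 
   S19   S19  S20 
   S20   S21  S22 
   S21    S3   S4 
   S22    S5   S6 
(> = start, * = accepting)

start=S0 accept=S14,S17 S0-0->S1 S0-1->S2 S1-0->S3 S1-1->S4 S2-0->S5 S2-1->S6 S3-0->S3 S3-1->S4 S4-0->S5 S4-1->S6 S5-0->S7 S5-1->S8 S6-0->S9 S6-1->S10 S7-0->S7 S7-1->S8 S8-0->S9 S8-1->S10 S9-0->S11 S9-1->S12 S10-0->S13 S10-1->S14 S11-0->S11 S11-1->S12 S12-0->S13 S12-1->S14 S13-0->S15 S13-1->S16 S14-0->S17 S14-1->S18 S15-0->S15 S15-1->S16 S16-0->S17 S16-1->S18 S17-0->S19 S17-1->S20 S18-0->S21 S18-1->S22 S19-0->S19 S19-1->S20 S20-0->S21 S20-1->S22 S21-0->S3 S21-1->S4 S22-0->S5 S22-1->S6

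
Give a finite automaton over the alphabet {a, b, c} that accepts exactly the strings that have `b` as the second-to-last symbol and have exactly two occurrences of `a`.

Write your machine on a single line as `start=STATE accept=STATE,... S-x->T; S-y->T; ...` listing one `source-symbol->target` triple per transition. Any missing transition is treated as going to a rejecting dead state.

Build one automaton per condition and run them in lockstep. The first has 13 states tracking the last 2 symbols read; the second has 4 states tracking the count of `a`s, saturating at 3. A product state is a pair (one from each), accepting exactly when both do. After merging equivalent states the machine shrinks.
An 8-state machine:
        a   b   c  
>  s0   s1  s0  s0 
   s1   s2  s3  s1 
   s2   s4  s5  s2 
   s3   s6  s3  s1 
   s4   s4  s4  s4 
   s5   s4  s7  s6 
 * s6   s4  s5  s2 
 * s7   s4  s7  s6 
(> = start, * = accepting)

start=s0; accept=s6,s7; s0-a->s1; s0-b->s0; s0-c->s0; s1-a->s2; s1-b->s3; s1-c->s1; s2-a->s4; s2-b->s5; s2-c->s2; s3-a->s6; s3-b->s3; s3-c->s1; s4-a->s4; s4-b->s4; s4-c->s4; s5-a->s4; s5-b->s7; s5-c->s6; s6-a->s4; s6-b->s5; s6-c->s2; s7-a->s4; s7-b->s7; s7-c->s6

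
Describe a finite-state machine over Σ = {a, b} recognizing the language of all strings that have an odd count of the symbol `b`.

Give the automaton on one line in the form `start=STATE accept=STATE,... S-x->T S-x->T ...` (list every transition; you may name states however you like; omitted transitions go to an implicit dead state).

start=q0 accept=q1 q0-a->q0 q0-b->q1 q1-a->q1 q1-b->q0

Keep the running count of `b`s modulo 2: each `b` advances along the cycle q0 → q1 → q0 while other symbols loop. Accept at q1.
        a   b  
>  q0   q0  q1 
 * q1   q1  q0 
(> = start, * = accepting)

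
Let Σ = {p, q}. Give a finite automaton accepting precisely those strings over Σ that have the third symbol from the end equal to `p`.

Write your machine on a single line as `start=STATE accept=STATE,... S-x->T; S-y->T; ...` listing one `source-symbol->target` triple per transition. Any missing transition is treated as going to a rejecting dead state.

start=A; accept=H,I,J,K; A-p->B; A-q->C; B-p->D; B-q->E; C-p->F; C-q->G; D-p->H; D-q->I; E-p->J; E-q->K; F-p->L; F-q->M; G-p->N; G-q->O; H-p->H; H-q->I; I-p->J; I-q->K; J-p->L; J-q->M; K-p->N; K-q->O; L-p->H; L-q->I; M-p->J; M-q->K; N-p->L; N-q->M; O-p->N; O-q->O

A DFA must remember the last 3 symbols (since which symbol is third-to-last isn't known until the input ends). Use one state per possible window of the last ≤3 symbols; accept from those whose window starts with `p`.
A 15-state machine:
       p  q 
>  A   B  C 
   B   D  E 
   C   F  G 
   D   H  I 
   E   J  K 
   F   L  M 
   G   N  O 
 * H   H  I 
 * I   J  K 
 * J   L  M 
 * K   N  O 
   L   H  I 
   M   J  K 
   N   L  M 
   O   N  O 
(> = start, * = accepting)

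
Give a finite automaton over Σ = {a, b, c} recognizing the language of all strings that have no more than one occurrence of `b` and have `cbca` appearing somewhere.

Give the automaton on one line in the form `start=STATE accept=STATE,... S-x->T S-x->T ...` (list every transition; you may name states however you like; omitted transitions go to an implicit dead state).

start=S0 accept=S10 S0-a->S0 S0-b->S1 S0-c->S2 S1-a->S1 S1-b->S3 S1-c->S4 S2-a->S0 S2-b->S5 S2-c->S2 S3-a->S3 S3-b->S3 S3-c->S6 S4-a->S1 S4-b->S7 S4-c->S4 S5-a->S1 S5-b->S3 S5-c->S8 S6-a->S3 S6-b->S7 S6-c->S6 S7-a->S3 S7-b->S3 S7-c->S9 S8-a->S10 S8-b->S7 S8-c->S4 S9-a->S11 S9-b->S7 S9-c->S6 S10-a->S10 S10-b->S11 S10-c->S10 S11-a->S11 S11-b->S11 S11-c->S11

Handle the two conditions separately and then intersect. One (3 states) tracks the count of `b`s, saturating at 2; the other (5 states) tracks whether and how much of `cbca` has been seen. Each combined state is a pair, one component from each; accept when both components accept.
A 12-state machine:
          a    b    c  
>  S0     S0   S1   S2 
   S1     S1   S3   S4 
   S2     S0   S5   S2 
   S3     S3   S3   S6 
   S4     S1   S7   S4 
   S5     S1   S3   S8 
   S6     S3   S7   S6 
   S7     S3   S3   S9 
   S8    S10   S7   S4 
   S9    S11   S7   S6 
 * S10   S10  S11  S10 
   S11   S11  S11  S11 
(> = start, * = accepting)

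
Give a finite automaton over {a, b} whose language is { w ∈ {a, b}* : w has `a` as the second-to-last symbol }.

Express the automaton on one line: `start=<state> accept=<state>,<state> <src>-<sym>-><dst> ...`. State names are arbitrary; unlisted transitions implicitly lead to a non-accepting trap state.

A DFA must remember the last 2 symbols (since which symbol is second-to-last isn't known until the input ends). Use one state per possible window of the last ≤2 symbols; accept from those whose window starts with `a`.
        a   b  
>  s0   s1  s2 
   s1   s3  s4 
   s2   s5  s6 
 * s3   s3  s4 
 * s4   s5  s6 
   s5   s3  s4 
   s6   s5  s6 
(> = start, * = accepting)

start=s0 accept=s3,s4 s0-a->s1 s0-b->s2 s1-a->s3 s1-b->s4 s2-a->s5 s2-b->s6 s3-a->s3 s3-b->s4 s4-a->s5 s4-b->s6 s5-a->s3 s5-b->s4 s6-a->s5 s6-b->s6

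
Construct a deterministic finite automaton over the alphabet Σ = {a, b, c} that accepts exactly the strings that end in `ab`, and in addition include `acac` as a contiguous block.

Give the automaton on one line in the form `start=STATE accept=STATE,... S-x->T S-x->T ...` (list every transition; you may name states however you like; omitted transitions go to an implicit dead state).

Run two small machines in parallel and take their product. The first has 3 states tracking how much of the suffix `ab` has currently been matched; the second has 5 states tracking whether and how much of `acac` has been seen. A product state is a pair (one from each), accepting exactly when both do.
        a   b   c  
>  q0   q1  q0  q0 
   q1   q1  q2  q3 
   q2   q1  q0  q0 
   q3   q4  q0  q0 
   q4   q1  q2  q5 
   q5   q6  q5  q5 
   q6   q6  q7  q5 
 * q7   q6  q5  q5 
(> = start, * = accepting)

start=q0 accept=q7 q0-a->q1 q0-b->q0 q0-c->q0 q1-a->q1 q1-b->q2 q1-c->q3 q2-a->q1 q2-b->q0 q2-c->q0 q3-a->q4 q3-b->q0 q3-c->q0 q4-a->q1 q4-b->q2 q4-c->q5 q5-a->q6 q5-b->q5 q5-c->q5 q6-a->q6 q6-b->q7 q6-c->q5 q7-a->q6 q7-b->q5 q7-c->q5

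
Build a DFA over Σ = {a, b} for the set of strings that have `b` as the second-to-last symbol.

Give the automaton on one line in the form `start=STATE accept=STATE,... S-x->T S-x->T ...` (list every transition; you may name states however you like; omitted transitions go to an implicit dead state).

start=q0 accept=q5,q6 q0-a->q1 q0-b->q2 q1-a->q3 q1-b->q4 q2-a->q5 q2-b->q6 q3-a->q3 q3-b->q4 q4-a->q5 q4-b->q6 q5-a->q3 q5-b->q4 q6-a->q5 q6-b->q6

Because acceptance depends on a position counted from the end, the machine has to buffer the most recent 2 symbols. Make each state the string of the last up-to-2 symbols read; on input `x` shift the window left and append `x`. Accept when the buffered window has length 2 and begins with `b`.
        a   b  
>  q0   q1  q2 
   q1   q3  q4 
   q2   q5  q6 
   q3   q3  q4 
   q4   q5  q6 
 * q5   q3  q4 
 * q6   q5  q6 
(> = start, * = accepting)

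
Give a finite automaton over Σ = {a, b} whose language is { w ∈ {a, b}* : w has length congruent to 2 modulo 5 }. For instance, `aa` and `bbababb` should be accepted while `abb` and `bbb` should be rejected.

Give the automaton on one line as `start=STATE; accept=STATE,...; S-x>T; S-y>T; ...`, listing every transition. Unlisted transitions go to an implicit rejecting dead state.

Only the length mod 5 matters, so use a 5-cycle: from any state, every input symbol moves to the next state, wrapping S4 back to S0. Mark S2 accepting.
A 5-state machine:
        a   b  
>  S0   S1  S1 
   S1   S2  S2 
 * S2   S3  S3 
   S3   S4  S4 
   S4   S0  S0 
(> = start, * = accepting)

start=S0; accept=S2; S0-a>S1; S0-b>S1; S1-a>S2; S1-b>S2; S2-a>S3; S2-b>S3; S3-a>S4; S3-b>S4; S4-a>S0; S4-b>S0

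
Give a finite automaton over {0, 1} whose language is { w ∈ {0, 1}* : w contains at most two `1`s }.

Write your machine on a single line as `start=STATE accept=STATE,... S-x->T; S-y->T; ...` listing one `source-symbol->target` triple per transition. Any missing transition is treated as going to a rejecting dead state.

Count `1`s, saturating at 3: states A through C mean 0 through 2 `1`s seen; D means more than 2. Each `1` increments (capped at D); other symbols loop. Accept from {A, B, C}.
With 4 states:
       0  1 
>* A   A  B 
 * B   B  C 
 * C   C  D 
   D   D  D 
(> = start, * = accepting)

start=A; accept=A,B,C; A-0->A; A-1->B; B-0->B; B-1->C; C-0->C; C-1->D; D-0->D; D-1->D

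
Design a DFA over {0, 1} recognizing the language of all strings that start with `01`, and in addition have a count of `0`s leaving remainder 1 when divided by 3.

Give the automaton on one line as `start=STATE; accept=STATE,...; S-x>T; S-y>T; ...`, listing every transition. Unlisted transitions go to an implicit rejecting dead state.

start=S0; accept=S3; S0-0>S1; S0-1>S2; S1-0>S2; S1-1>S3; S2-0>S2; S2-1>S2; S3-0>S4; S3-1>S3; S4-0>S5; S4-1>S4; S5-0>S3; S5-1>S5

Run two small machines in parallel and take their product. The first has 4 states tracking whether the input so far still matches the prefix `01`; the second has 3 states tracking the count of `0`s modulo 3. A product state is a pair (one from each), accepting exactly when both do. Minimizing collapses redundant product states.
6 states suffice.
        0   1  
>  S0   S1  S2 
   S1   S2  S3 
   S2   S2  S2 
 * S3   S4  S3 
   S4   S5  S4 
   S5   S3  S5 
(> = start, * = accepting)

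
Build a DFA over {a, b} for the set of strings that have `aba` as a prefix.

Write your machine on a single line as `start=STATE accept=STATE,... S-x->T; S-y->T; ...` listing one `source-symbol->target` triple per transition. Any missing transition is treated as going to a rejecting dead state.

Check the first 3 symbols one by one: q0 through q2 record how many have matched `aba` so far; any wrong symbol goes to the dead state q4. After all 3 match we enter the accepting sink q3.
A 5-state machine:
        a   b  
>  q0   q1  q4 
   q1   q4  q2 
   q2   q3  q4 
 * q3   q3  q3 
   q4   q4  q4 
(> = start, * = accepting)

start=q0; accept=q3; q0-a->q1; q0-b->q4; q1-a->q4; q1-b->q2; q2-a->q3; q2-b->q4; q3-a->q3; q3-b->q3; q4-a->q4; q4-b->q4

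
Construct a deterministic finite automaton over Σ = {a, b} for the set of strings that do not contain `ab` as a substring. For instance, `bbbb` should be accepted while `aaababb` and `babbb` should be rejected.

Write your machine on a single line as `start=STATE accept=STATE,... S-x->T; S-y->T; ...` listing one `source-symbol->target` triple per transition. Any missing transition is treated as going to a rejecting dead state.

Track partial matches of the forbidden pattern `ab`. State S2 is a dead state reached once `ab` has occurred; every other state accepts. S0 means no part of `ab` is currently matched.
With 3 states:
        a   b  
>* S0   S1  S0 
 * S1   S1  S2 
   S2   S2  S2 
(> = start, * = accepting)

start=S0; accept=S0,S1; S0-a->S1; S0-b->S0; S1-a->S1; S1-b->S2; S2-a->S2; S2-b->S2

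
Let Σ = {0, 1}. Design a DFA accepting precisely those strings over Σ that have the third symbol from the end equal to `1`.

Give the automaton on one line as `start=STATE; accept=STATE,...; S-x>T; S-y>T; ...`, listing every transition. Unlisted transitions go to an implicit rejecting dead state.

start=s0; accept=s11,s12,s13,s14; s0-0>s1; s0-1>s2; s1-0>s3; s1-1>s4; s2-0>s5; s2-1>s6; s3-0>s7; s3-1>s8; s4-0>s9; s4-1>s10; s5-0>s11; s5-1>s12; s6-0>s13; s6-1>s14; s7-0>s7; s7-1>s8; s8-0>s9; s8-1>s10; s9-0>s11; s9-1>s12; s10-0>s13; s10-1>s14; s11-0>s7; s11-1>s8; s12-0>s9; s12-1>s10; s13-0>s11; s13-1>s12; s14-0>s13; s14-1>s14

A DFA must remember the last 3 symbols (since which symbol is third-to-last isn't known until the input ends). Use one state per possible window of the last ≤3 symbols; accept from those whose window starts with `1`.
          0    1  
>  s0     s1   s2 
   s1     s3   s4 
   s2     s5   s6 
   s3     s7   s8 
   s4     s9  s10 
   s5    s11  s12 
   s6    s13  s14 
   s7     s7   s8 
   s8     s9  s10 
   s9    s11  s12 
   s10   s13  s14 
 * s11    s7   s8 
 * s12    s9  s10 
 * s13   s11  s12 
 * s14   s13  s14 
(> = start, * = accepting)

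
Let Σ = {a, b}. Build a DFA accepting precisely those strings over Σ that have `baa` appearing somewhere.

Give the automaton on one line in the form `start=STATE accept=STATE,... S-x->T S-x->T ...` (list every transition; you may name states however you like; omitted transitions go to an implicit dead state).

start=S0 accept=S3 S0-a->S0 S0-b->S1 S1-a->S2 S1-b->S1 S2-a->S3 S2-b->S1 S3-a->S3 S3-b->S3

States S0..S2 record the length of the longest prefix of `baa` that matches the current input suffix. Reaching S3 means `baa` has been seen, and we stay there forever. Accept from S3.
With 4 states:
        a   b  
>  S0   S0  S1 
   S1   S2  S1 
   S2   S3  S1 
 * S3   S3  S3 
(> = start, * = accepting)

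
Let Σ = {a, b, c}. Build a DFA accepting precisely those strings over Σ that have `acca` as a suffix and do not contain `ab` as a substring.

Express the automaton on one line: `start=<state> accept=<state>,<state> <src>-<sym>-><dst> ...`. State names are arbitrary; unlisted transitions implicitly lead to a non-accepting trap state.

start=q0 accept=q5 q0-a->q1 q0-b->q0 q0-c->q0 q1-a->q1 q1-b->q2 q1-c->q3 q2-a->q2 q2-b->q2 q2-c->q2 q3-a->q1 q3-b->q0 q3-c->q4 q4-a->q5 q4-b->q0 q4-c->q0 q5-a->q1 q5-b->q2 q5-c->q3

Build one automaton per condition and run them in lockstep. One (5 states) tracks how much of the suffix `acca` has currently been matched; the other (3 states) tracks partial matches of the forbidden pattern `ab`. Each combined state is a pair, one component from each; accept when both components accept. Minimizing collapses redundant product states.
A 6-state machine:
        a   b   c  
>  q0   q1  q0  q0 
   q1   q1  q2  q3 
   q2   q2  q2  q2 
   q3   q1  q0  q4 
   q4   q5  q0  q0 
 * q5   q1  q2  q3 
(> = start, * = accepting)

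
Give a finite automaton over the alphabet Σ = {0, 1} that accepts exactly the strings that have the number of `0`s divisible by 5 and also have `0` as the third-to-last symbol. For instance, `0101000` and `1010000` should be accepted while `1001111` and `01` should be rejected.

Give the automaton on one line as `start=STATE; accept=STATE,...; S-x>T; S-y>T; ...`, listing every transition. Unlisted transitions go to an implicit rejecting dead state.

start=S0; accept=S6,S9,S10,S13; S0-0>S1; S0-1>S0; S1-0>S2; S1-1>S1; S2-0>S3; S2-1>S2; S3-0>S4; S3-1>S5; S4-0>S6; S4-1>S7; S5-0>S8; S5-1>S5; S6-0>S1; S6-1>S9; S7-0>S10; S7-1>S11; S8-0>S12; S8-1>S7; S9-0>S1; S9-1>S13; S10-0>S1; S10-1>S14; S11-0>S15; S11-1>S11; S12-0>S1; S12-1>S9; S13-0>S1; S13-1>S0; S14-0>S1; S14-1>S13; S15-0>S1; S15-1>S14

Run two small machines in parallel and take their product. One (5 states) tracks the count of `0`s modulo 5; the other (15 states) tracks the last 3 symbols read. Each combined state is a pair, one component from each; accept when both components accept. After merging equivalent states the machine shrinks.
With 16 states:
          0    1  
>  S0     S1   S0 
   S1     S2   S1 
   S2     S3   S2 
   S3     S4   S5 
   S4     S6   S7 
   S5     S8   S5 
 * S6     S1   S9 
   S7    S10  S11 
   S8    S12   S7 
 * S9     S1  S13 
 * S10    S1  S14 
   S11   S15  S11 
   S12    S1   S9 
 * S13    S1   S0 
   S14    S1  S13 
   S15    S1  S14 
(> = start, * = accepting)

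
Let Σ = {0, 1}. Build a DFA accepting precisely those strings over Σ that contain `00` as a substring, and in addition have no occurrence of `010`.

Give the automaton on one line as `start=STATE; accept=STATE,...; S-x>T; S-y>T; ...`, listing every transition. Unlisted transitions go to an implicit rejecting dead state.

Handle the two conditions separately and then intersect. The first has 3 states tracking whether and how much of `00` has been seen; the second has 4 states tracking partial matches of the forbidden pattern `010`. A product state is a pair (one from each), accepting exactly when both do.
A 9-state machine:
        0   1  
>  s0   s1  s0 
   s1   s2  s3 
 * s2   s2  s4 
   s3   s5  s0 
 * s4   s6  s7 
   s5   s6  s8 
   s6   s6  s6 
 * s7   s2  s7 
   s8   s5  s8 
(> = start, * = accepting)

start=s0; accept=s2,s4,s7; s0-0>s1; s0-1>s0; s1-0>s2; s1-1>s3; s2-0>s2; s2-1>s4; s3-0>s5; s3-1>s0; s4-0>s6; s4-1>s7; s5-0>s6; s5-1>s8; s6-0>s6; s6-1>s6; s7-0>s2; s7-1>s7; s8-0>s5; s8-1>s8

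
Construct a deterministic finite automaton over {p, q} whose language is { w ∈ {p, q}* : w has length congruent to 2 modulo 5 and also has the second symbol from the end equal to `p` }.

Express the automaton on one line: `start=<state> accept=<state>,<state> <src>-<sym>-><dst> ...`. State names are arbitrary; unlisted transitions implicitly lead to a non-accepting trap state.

start=s0 accept=s3,s4 s0-p->s1 s0-q->s2 s1-p->s3 s1-q->s4 s2-p->s5 s2-q->s6 s3-p->s7 s3-q->s8 s4-p->s9 s4-q->s10 s5-p->s7 s5-q->s8 s6-p->s9 s6-q->s10 s7-p->s11 s7-q->s12 s8-p->s13 s8-q->s14 s9-p->s11 s9-q->s12 s10-p->s13 s10-q->s14 s11-p->s15 s11-q->s16 s12-p->s17 s12-q->s18 s13-p->s15 s13-q->s16 s14-p->s17 s14-q->s18 s15-p->s19 s15-q->s20 s16-p->s21 s16-q->s22 s17-p->s19 s17-q->s20 s18-p->s21 s18-q->s22 s19-p->s3 s19-q->s4 s20-p->s5 s20-q->s6 s21-p->s3 s21-q->s4 s22-p->s5 s22-q->s6

Build one automaton per condition and run them in lockstep. One (5 states) tracks the input length modulo 5; the other (7 states) tracks the last 2 symbols read. Each combined state is a pair, one component from each; accept when both components accept.
With 23 states:
          p    q  
>  s0     s1   s2 
   s1     s3   s4 
   s2     s5   s6 
 * s3     s7   s8 
 * s4     s9  s10 
   s5     s7   s8 
   s6     s9  s10 
   s7    s11  s12 
   s8    s13  s14 
   s9    s11  s12 
   s10   s13  s14 
   s11   s15  s16 
   s12   s17  s18 
   s13   s15  s16 
   s14   s17  s18 
   s15   s19  s20 
   s16   s21  s22 
   s17   s19  s20 
   s18   s21  s22 
   s19    s3   s4 
   s20    s5   s6 
   s21    s3   s4 
   s22    s5   s6 
(> = start, * = accepting)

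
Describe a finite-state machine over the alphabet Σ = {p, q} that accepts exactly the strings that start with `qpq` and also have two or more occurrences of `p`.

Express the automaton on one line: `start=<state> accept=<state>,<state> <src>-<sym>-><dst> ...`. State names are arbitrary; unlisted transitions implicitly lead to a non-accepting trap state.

start=A accept=F A-p->B A-q->C B-p->B B-q->B C-p->D C-q->B D-p->B D-q->E E-p->F E-q->E F-p->F F-q->F

Run two small machines in parallel and take their product. The first has 5 states tracking whether the input so far still matches the prefix `qpq`; the second has 4 states tracking the count of `p`s, saturating at 3. A product state is a pair (one from each), accepting exactly when both do. Equivalent product states are then merged.
A 6-state machine:
       p  q 
>  A   B  C 
   B   B  B 
   C   D  B 
   D   B  E 
   E   F  E 
 * F   F  F 
(> = start, * = accepting)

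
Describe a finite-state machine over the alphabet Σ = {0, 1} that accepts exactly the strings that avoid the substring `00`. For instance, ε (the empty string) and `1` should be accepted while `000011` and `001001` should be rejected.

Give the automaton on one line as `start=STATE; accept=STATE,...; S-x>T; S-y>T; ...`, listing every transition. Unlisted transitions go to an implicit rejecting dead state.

start=s0; accept=s0,s1; s0-0>s1; s0-1>s0; s1-0>s2; s1-1>s0; s2-0>s2; s2-1>s2

This is the complement of 'contains `00`'. Use the same substring-matching states — s0 through s2 holding how much of `00` has just been matched — but flip the accepting set: everything except the trap s2 accepts.
A 3-state machine:
        0   1  
>* s0   s1  s0 
 * s1   s2  s0 
   s2   s2  s2 
(> = start, * = accepting)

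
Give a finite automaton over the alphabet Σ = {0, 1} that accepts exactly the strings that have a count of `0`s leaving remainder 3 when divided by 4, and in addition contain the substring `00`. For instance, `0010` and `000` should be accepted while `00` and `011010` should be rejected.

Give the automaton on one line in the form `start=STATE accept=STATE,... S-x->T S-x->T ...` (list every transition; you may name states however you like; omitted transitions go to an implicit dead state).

Run two small machines in parallel and take their product. The first has 4 states tracking the count of `0`s modulo 4; the second has 3 states tracking whether and how much of `00` has been seen. A product state is a pair (one from each), accepting exactly when both do.
A 12-state machine:
          0    1  
>  q0     q1   q0 
   q1     q2   q3 
   q2     q4   q2 
   q3     q5   q3 
 * q4     q6   q4 
   q5     q4   q7 
   q6     q8   q6 
   q7     q9   q7 
   q8     q2   q8 
   q9     q6  q10 
   q10   q11  q10 
   q11    q8   q0 
(> = start, * = accepting)

start=q0 accept=q4 q0-0->q1 q0-1->q0 q1-0->q2 q1-1->q3 q2-0->q4 q2-1->q2 q3-0->q5 q3-1->q3 q4-0->q6 q4-1->q4 q5-0->q4 q5-1->q7 q6-0->q8 q6-1->q6 q7-0->q9 q7-1->q7 q8-0->q2 q8-1->q8 q9-0->q6 q9-1->q10 q10-0->q11 q10-1->q10 q11-0->q8 q11-1->q0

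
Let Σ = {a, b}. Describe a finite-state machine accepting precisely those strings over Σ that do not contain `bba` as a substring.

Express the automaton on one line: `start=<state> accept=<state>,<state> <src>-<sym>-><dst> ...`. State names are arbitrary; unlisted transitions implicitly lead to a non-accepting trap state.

start=q0 accept=q0,q1,q2 q0-a->q0 q0-b->q1 q1-a->q0 q1-b->q2 q2-a->q3 q2-b->q2 q3-a->q3 q3-b->q3

Track partial matches of the forbidden pattern `bba`. State q3 is a dead state reached once `bba` has occurred; every other state accepts. q0 means no part of `bba` is currently matched.
4 states suffice.
        a   b  
>* q0   q0  q1 
 * q1   q0  q2 
 * q2   q3  q2 
   q3   q3  q3 
(> = start, * = accepting)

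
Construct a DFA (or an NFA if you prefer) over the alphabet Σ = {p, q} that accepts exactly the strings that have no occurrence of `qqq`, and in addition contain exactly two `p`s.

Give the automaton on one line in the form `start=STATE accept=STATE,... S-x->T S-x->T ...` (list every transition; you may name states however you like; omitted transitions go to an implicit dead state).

start=s0 accept=s3,s7,s9 s0-p->s1 s0-q->s2 s1-p->s3 s1-q->s4 s2-p->s1 s2-q->s5 s3-p->s6 s3-q->s7 s4-p->s3 s4-q->s8 s5-p->s1 s5-q->s6 s6-p->s6 s6-q->s6 s7-p->s6 s7-q->s9 s8-p->s3 s8-q->s6 s9-p->s6 s9-q->s6

Build one automaton per condition and run them in lockstep. The first has 4 states tracking partial matches of the forbidden pattern `qqq`; the second has 4 states tracking the count of `p`s, saturating at 3. A product state is a pair (one from each), accepting exactly when both do. Minimizing collapses redundant product states.
With 10 states:
        p   q  
>  s0   s1  s2 
   s1   s3  s4 
   s2   s1  s5 
 * s3   s6  s7 
   s4   s3  s8 
   s5   s1  s6 
   s6   s6  s6 
 * s7   s6  s9 
   s8   s3  s6 
 * s9   s6  s6 
(> = start, * = accepting)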